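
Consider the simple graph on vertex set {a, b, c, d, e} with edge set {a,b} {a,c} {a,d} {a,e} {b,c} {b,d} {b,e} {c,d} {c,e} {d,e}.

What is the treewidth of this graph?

A width-4 tree decomposition is:
Bags: B1 = {a, b, c, d, e}
Tree: (single bag)
With just one bag of size 5, the width is 5 − 1 = 4, so tw(G) ≤ 4. On the other hand G contains the 5-clique {a, b, c, d, e}. A clique must lie in a single bag of any decomposition, so no decomposition can have width below 4. Hence tw(G) = 4 exactly.

4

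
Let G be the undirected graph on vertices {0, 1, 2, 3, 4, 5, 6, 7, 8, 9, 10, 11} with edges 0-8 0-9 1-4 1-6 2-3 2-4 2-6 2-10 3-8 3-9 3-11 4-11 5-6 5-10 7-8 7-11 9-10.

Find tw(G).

A width-3 tree decomposition is:
Bags: B1 = {0, 7, 8, 9}  B2 = {3, 7, 8, 9}  B3 = {3, 7, 9, 11}  B4 = {3, 9, 10, 11}  B5 = {2, 3, 10, 11}  B6 = {2, 4, 10, 11}  B7 = {2, 4, 5, 10}  B8 = {2, 4, 5, 6}  B9 = {1, 4, 5, 6}
Tree: B1–B2, B2–B3, B3–B4, B4–B5, B5–B6, B6–B7, B7–B8, B8–B9
The largest bag has 4 vertices, giving width 3; this decomposition certifies tw(G) ≤ 3. For the lower bound: the 4 vertex sets {0,7,8}, {9}, {3}, {2,4,10,11} are disjoint, each induces a connected subgraph, and every pair is joined by at least one edge of G. Contracting each set to a single vertex therefore yields K_{4} as a minor, and since treewidth is minor-monotone, tw(G) ≥ tw(K_{4}) = 3. Hence tw(G) = 3 exactly.

3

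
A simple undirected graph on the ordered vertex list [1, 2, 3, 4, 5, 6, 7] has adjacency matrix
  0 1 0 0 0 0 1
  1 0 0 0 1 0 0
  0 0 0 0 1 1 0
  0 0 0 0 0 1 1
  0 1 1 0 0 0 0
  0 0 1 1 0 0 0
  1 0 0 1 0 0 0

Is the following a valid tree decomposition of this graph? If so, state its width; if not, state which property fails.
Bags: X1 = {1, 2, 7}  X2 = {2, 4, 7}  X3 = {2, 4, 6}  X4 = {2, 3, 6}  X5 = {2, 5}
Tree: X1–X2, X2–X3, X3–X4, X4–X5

No — edge (3,5) lies in no bag.

A tree decomposition must satisfy three properties: every vertex lies in some bag; for every edge, both endpoints lie together in some bag; and for every vertex, the bags containing it form a connected subtree. Here edge (3,5) lies in no bag, so the decomposition is invalid.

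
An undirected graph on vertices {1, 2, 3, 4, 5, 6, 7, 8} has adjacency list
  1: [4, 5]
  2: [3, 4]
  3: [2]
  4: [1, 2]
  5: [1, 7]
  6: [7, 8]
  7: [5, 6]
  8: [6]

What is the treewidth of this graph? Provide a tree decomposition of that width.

Treewidth 1.
One optimal decomposition is:
Bags: B1 = {6, 8}  B2 = {6, 7}  B3 = {5, 7}  B4 = {1, 5}  B5 = {1, 4}  B6 = {2, 4}  B7 = {2, 3}
Tree: B1–B2, B2–B3, B3–B4, B4–B5, B5–B6, B6–B7

Each bag holds 2 vertices, so the decomposition has width 1, which upper-bounds the treewidth. G has an edge, so its treewidth is at least 1. The upper and lower bounds meet at 1, so that is the treewidth.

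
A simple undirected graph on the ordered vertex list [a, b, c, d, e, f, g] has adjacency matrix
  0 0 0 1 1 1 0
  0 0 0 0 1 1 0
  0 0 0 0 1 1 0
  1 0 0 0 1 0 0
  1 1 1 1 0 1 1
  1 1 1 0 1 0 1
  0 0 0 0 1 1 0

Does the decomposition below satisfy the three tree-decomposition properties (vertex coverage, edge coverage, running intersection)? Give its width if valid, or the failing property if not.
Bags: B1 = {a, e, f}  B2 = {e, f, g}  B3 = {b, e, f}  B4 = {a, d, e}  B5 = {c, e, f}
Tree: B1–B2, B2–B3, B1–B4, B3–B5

Yes; width 2.

Vertex coverage: the bags together contain {a, b, c, d, e, f, g}, the full vertex set. Edge coverage: each edge of G has both endpoints in at least one bag. Running intersection: for every vertex, the bags containing it form a connected subtree. All three properties hold, so this is a valid tree decomposition of width max|bag| − 1 = 2, and hence tw(G) ≤ 2.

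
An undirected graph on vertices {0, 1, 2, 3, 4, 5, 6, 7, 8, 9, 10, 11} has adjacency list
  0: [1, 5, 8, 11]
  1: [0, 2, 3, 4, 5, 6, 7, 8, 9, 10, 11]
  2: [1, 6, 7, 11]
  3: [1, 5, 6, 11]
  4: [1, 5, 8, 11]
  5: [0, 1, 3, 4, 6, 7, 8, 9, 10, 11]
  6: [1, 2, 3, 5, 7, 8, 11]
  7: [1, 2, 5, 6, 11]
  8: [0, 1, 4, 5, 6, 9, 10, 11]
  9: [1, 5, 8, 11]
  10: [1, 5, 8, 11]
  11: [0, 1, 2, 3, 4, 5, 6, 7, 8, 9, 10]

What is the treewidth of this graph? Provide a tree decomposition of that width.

The largest bag has 5 vertices, giving width 4; this decomposition certifies tw(G) ≤ 4. On the other hand G contains the 5-clique {1, 2, 6, 7, 11}. A clique must lie in a single bag of any decomposition, so no decomposition can have width below 4. Combining the bounds, tw(G) = 4.

Treewidth 4.
One such decomposition:
Bags: B1 = {1, 5, 6, 7, 11}  B2 = {1, 5, 6, 8, 11}  B3 = {1, 3, 5, 6, 11}  B4 = {1, 2, 6, 7, 11}  B5 = {0, 1, 5, 8, 11}  B6 = {1, 4, 5, 8, 11}  B7 = {1, 5, 8, 9, 11}  B8 = {1, 5, 8, 10, 11}
Tree: B1–B2, B2–B3, B1–B4, B2–B5, B2–B6, B5–B7, B7–B8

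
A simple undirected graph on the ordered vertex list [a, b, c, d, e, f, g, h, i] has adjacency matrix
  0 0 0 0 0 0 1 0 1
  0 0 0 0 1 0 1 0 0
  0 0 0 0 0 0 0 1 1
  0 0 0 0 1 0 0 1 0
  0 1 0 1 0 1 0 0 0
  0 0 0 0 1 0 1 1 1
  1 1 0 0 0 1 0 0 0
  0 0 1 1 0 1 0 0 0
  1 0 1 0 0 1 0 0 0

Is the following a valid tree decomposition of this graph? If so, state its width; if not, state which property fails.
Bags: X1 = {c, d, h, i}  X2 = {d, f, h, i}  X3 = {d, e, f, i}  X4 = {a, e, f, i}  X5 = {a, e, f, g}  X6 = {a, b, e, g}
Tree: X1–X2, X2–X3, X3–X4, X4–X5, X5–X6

Checking the three conditions: (i) the bags cover all of {a, b, c, d, e, f, g, h, i}; (ii) for each edge, some bag contains both endpoints; (iii) the bags containing any fixed vertex form a subtree. All hold, so the decomposition is valid with width 4 − 1 = 3.

Yes; width 3.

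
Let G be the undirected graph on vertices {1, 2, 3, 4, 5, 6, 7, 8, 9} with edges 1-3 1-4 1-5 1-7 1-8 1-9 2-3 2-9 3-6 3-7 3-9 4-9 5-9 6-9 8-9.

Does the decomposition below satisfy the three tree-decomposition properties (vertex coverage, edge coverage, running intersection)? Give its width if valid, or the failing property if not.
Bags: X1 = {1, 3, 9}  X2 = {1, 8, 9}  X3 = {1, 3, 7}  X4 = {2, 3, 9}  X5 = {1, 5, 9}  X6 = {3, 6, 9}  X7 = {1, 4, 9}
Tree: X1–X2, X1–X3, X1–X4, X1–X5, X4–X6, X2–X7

Yes; width 2.

Vertex coverage: the bags together contain {1, 2, 3, 4, 5, 6, 7, 8, 9}, the full vertex set. Edge coverage: each edge of G has both endpoints in at least one bag. Running intersection: for every vertex, the bags containing it form a connected subtree. All three properties hold, so this is a valid tree decomposition of width max|bag| − 1 = 2, and hence tw(G) ≤ 2.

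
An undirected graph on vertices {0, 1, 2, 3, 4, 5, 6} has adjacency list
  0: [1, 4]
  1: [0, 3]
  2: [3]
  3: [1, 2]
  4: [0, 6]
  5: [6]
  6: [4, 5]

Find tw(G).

A width-1 tree decomposition is:
Bags: B1 = {5, 6}  B2 = {4, 6}  B3 = {0, 4}  B4 = {0, 1}  B5 = {1, 3}  B6 = {2, 3}
Tree: B1–B2, B2–B3, B3–B4, B4–B5, B5–B6
Each bag holds 2 vertices, so the decomposition has width 1, which upper-bounds the treewidth. Since G has at least one edge (e.g. 5–6), it is not an edgeless graph, so tw(G) ≥ 1. The upper and lower bounds meet at 1, so that is the treewidth.

1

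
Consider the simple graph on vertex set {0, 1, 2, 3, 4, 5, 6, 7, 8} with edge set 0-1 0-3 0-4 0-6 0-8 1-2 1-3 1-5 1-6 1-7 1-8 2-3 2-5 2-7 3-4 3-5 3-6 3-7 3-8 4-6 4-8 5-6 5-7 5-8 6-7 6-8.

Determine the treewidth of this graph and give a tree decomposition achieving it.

Treewidth 4.
One such decomposition:
Bags: B1 = {0, 3, 4, 6, 8}  B2 = {0, 1, 3, 6, 8}  B3 = {1, 3, 5, 6, 8}  B4 = {1, 3, 5, 6, 7}  B5 = {1, 2, 3, 5, 7}
Tree: B1–B2, B2–B3, B3–B4, B4–B5

The largest bag has 5 vertices, giving width 4; this decomposition certifies tw(G) ≤ 4. Conversely, {0, 1, 3, 6, 8} is a clique of size 5, and the vertices of any clique must share a bag in every tree decomposition; so some bag has ≥ 5 vertices and tw(G) ≥ 4. Hence tw(G) = 4 exactly.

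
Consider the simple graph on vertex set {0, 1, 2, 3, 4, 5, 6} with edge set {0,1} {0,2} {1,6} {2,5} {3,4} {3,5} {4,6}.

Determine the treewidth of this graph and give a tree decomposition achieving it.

Each bag holds 3 vertices, so the decomposition has width 2, which upper-bounds the treewidth. Since 2–0–1–6–4–3–5–2 is a cycle in G, G is not acyclic. Forests are exactly the graphs of treewidth ≤ 1, so tw(G) ≥ 2. Hence tw(G) = 2 exactly.

Treewidth 2.
Bags: B1 = {0, 1, 2}  B2 = {1, 2, 6}  B3 = {2, 4, 6}  B4 = {2, 3, 4}  B5 = {2, 3, 5}
Tree: B1–B2, B2–B3, B3–B4, B4–B5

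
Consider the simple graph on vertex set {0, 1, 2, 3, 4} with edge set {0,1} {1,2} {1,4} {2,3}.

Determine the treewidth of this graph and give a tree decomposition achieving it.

The largest bag has 2 vertices, giving width 1; this decomposition certifies tw(G) ≤ 1. Since G has at least one edge (e.g. 1–0), it is not an edgeless graph, so tw(G) ≥ 1. Therefore the treewidth is 1.

Treewidth 1.
One such decomposition:
Bags: B1 = {0, 1}  B2 = {1, 4}  B3 = {1, 2}  B4 = {2, 3}
Tree: B1–B2, B2–B3, B3–B4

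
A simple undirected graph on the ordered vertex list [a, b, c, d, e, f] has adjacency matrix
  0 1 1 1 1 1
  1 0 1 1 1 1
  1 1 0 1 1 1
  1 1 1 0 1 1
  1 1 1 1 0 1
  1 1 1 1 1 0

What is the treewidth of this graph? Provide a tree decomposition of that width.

With just one bag of size 6, the width is 6 − 1 = 5, so tw(G) ≤ 5. On the other hand G contains the 6-clique {a, b, c, d, e, f}. A clique must lie in a single bag of any decomposition, so no decomposition can have width below 5. Combining the bounds, tw(G) = 5.

Treewidth 5.
One such decomposition:
Bags: B1 = {a, b, c, d, e, f}
Tree: (single bag)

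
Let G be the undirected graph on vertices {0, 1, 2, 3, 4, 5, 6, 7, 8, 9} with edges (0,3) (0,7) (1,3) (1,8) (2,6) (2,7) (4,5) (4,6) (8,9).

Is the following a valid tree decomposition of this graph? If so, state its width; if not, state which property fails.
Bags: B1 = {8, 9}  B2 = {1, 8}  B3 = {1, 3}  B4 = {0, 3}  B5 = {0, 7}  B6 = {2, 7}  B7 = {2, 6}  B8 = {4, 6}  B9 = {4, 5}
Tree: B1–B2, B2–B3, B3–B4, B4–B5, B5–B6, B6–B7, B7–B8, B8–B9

Yes; width 1.

Every vertex of G appears in some bag (union = {0, 1, 2, 3, 4, 5, 6, 7, 8, 9}); every edge is covered by a bag; and for each vertex v the set of bags containing v is connected in the bag tree. The decomposition is therefore valid. The largest bag has 2 vertices, so the width is 1.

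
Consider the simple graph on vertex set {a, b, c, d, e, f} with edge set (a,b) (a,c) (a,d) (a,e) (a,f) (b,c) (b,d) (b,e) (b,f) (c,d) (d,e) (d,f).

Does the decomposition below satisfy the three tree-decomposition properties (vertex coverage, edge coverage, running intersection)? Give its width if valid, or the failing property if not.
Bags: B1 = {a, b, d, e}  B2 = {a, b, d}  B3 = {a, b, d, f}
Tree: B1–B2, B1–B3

A tree decomposition must satisfy three properties: every vertex lies in some bag; for every edge, both endpoints lie together in some bag; and for every vertex, the bags containing it form a connected subtree. Here vertex c appears in no bag, so the decomposition is invalid.

No — vertex c appears in no bag.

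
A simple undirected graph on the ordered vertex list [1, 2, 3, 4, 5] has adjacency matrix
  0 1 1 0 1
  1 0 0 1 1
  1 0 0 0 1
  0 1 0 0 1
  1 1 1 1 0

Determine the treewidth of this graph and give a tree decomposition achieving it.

Treewidth 2.
One such decomposition:
Bags: B1 = {1, 2, 5}  B2 = {2, 4, 5}  B3 = {1, 3, 5}
Tree: B1–B2, B1–B3

The largest bag has 3 vertices, giving width 2; this decomposition certifies tw(G) ≤ 2. For the lower bound, the 3 vertices {1, 2, 5} are pairwise adjacent, and any tree decomposition puts a clique entirely inside one bag — forcing width ≥ 2. The upper and lower bounds meet at 2, so that is the treewidth.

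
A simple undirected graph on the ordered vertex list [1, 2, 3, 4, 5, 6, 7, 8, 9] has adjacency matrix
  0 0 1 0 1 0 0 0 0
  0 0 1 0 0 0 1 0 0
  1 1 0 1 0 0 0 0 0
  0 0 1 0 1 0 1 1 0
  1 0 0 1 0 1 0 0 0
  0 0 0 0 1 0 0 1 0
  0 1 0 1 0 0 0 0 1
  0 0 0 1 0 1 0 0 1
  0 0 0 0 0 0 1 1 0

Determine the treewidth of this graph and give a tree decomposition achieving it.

Treewidth 3.
Bags: B1 = {6, 7, 8, 9}  B2 = {4, 6, 7, 8}  B3 = {4, 5, 6, 7}  B4 = {2, 4, 5, 7}  B5 = {2, 3, 4, 5}  B6 = {1, 2, 3, 5}
Tree: B1–B2, B2–B3, B3–B4, B4–B5, B5–B6

Each bag holds 4 vertices, so the decomposition has width 3, which upper-bounds the treewidth. For the lower bound: the 4 vertex sets {6,8,9}, {7}, {4}, {1,2,3,5} are disjoint, each induces a connected subgraph, and every pair is joined by at least one edge of G. Contracting each set to a single vertex therefore yields K_{4} as a minor, and since treewidth is minor-monotone, tw(G) ≥ tw(K_{4}) = 3. Combining the bounds, tw(G) = 3.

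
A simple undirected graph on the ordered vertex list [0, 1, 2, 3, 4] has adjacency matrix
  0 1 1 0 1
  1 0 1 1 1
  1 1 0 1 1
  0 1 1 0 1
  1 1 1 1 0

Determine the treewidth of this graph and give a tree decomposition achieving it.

Each bag holds 4 vertices, so the decomposition has width 3, which upper-bounds the treewidth. Conversely, {0, 1, 2, 4} is a clique of size 4, and the vertices of any clique must share a bag in every tree decomposition; so some bag has ≥ 4 vertices and tw(G) ≥ 3. Hence tw(G) = 3 exactly.

Treewidth 3.
Bags: B1 = {1, 2, 3, 4}  B2 = {0, 1, 2, 4}
Tree: B1–B2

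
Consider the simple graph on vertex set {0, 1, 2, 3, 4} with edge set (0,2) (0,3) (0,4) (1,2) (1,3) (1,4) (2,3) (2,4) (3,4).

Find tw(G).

3

A width-3 tree decomposition is:
Bags: B1 = {0, 2, 3, 4}  B2 = {1, 2, 3, 4}
Tree: B1–B2
Every bag has size at most 4, so the width is 4 − 1 = 3 and tw(G) ≤ 3. On the other hand G contains the 4-clique {0, 2, 3, 4}. A clique must lie in a single bag of any decomposition, so no decomposition can have width below 3. Hence tw(G) = 3 exactly.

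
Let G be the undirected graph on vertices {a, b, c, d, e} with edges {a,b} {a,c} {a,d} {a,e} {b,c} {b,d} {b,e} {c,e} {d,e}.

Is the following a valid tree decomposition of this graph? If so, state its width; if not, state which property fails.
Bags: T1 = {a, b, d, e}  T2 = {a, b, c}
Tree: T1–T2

A tree decomposition must satisfy three properties: every vertex lies in some bag; for every edge, both endpoints lie together in some bag; and for every vertex, the bags containing it form a connected subtree. Here edge (e,c) lies in no bag, so the decomposition is invalid.

No — edge (e,c) lies in no bag.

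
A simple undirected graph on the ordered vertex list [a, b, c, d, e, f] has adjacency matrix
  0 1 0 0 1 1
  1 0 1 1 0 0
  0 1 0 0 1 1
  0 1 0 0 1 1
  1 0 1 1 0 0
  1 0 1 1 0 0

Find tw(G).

3

A width-3 tree decomposition is:
Bags: B1 = {a, b, c, d}  B2 = {a, c, d, f}  B3 = {a, c, d, e}
Tree: B1–B2, B2–B3
Every bag has size at most 4, so the width is 4 − 1 = 3 and tw(G) ≤ 3. For the lower bound: the 4 vertex sets {a,b}, {c,f}, {d}, {e} are disjoint, each induces a connected subgraph, and every pair is joined by at least one edge of G. Contracting each set to a single vertex therefore yields K_{4} as a minor, and since treewidth is minor-monotone, tw(G) ≥ tw(K_{4}) = 3. Therefore the treewidth is 3.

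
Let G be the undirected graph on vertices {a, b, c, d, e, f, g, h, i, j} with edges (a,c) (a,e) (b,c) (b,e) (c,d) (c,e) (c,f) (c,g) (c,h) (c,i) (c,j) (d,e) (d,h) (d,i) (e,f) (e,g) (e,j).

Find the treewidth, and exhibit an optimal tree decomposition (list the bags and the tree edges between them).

Every bag has size at most 3, so the width is 3 − 1 = 2 and tw(G) ≤ 2. For the lower bound, the 3 vertices {c, d, e} are pairwise adjacent, and any tree decomposition puts a clique entirely inside one bag — forcing width ≥ 2. Therefore the treewidth is 2.

Treewidth 2.
Bags: B1 = {c, d, i}  B2 = {c, d, e}  B3 = {c, e, f}  B4 = {c, d, h}  B5 = {b, c, e}  B6 = {c, e, g}  B7 = {c, e, j}  B8 = {a, c, e}
Tree: B1–B2, B2–B3, B2–B4, B3–B5, B3–B6, B3–B7, B7–B8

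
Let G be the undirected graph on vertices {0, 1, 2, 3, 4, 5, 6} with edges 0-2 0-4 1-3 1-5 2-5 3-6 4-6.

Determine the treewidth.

2

A width-2 tree decomposition is:
Bags: B1 = {0, 4, 6}  B2 = {0, 2, 6}  B3 = {2, 5, 6}  B4 = {1, 5, 6}  B5 = {1, 3, 6}
Tree: B1–B2, B2–B3, B3–B4, B4–B5
Every bag has size at most 3, so the width is 3 − 1 = 2 and tw(G) ≤ 2. Since 6–4–0–2–5–1–3–6 is a cycle in G, G is not acyclic. Forests are exactly the graphs of treewidth ≤ 1, so tw(G) ≥ 2. Combining the bounds, tw(G) = 2.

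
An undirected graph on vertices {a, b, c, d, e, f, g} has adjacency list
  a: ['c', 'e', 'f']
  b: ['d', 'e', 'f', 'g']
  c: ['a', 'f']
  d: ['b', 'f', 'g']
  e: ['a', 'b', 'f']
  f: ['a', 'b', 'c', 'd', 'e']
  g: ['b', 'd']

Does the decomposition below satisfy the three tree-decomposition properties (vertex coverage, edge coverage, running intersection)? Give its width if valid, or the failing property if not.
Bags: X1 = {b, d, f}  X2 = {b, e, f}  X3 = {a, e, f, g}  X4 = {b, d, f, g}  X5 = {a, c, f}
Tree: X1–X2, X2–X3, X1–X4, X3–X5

A tree decomposition must satisfy three properties: every vertex lies in some bag; for every edge, both endpoints lie together in some bag; and for every vertex, the bags containing it form a connected subtree. Here bags containing vertex g are not connected in the tree, so the decomposition is invalid.

No — bags containing vertex g are not connected in the tree.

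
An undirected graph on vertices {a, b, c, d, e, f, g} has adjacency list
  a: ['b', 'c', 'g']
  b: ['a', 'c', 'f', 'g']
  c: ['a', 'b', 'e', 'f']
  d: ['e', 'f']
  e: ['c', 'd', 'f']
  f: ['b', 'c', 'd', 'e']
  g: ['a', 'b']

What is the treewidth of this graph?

2

A width-2 tree decomposition is:
Bags: B1 = {a, b, c}  B2 = {b, c, f}  B3 = {c, e, f}  B4 = {a, b, g}  B5 = {d, e, f}
Tree: B1–B2, B2–B3, B1–B4, B3–B5
Every bag has size at most 3, so the width is 3 − 1 = 2 and tw(G) ≤ 2. On the other hand G contains the 3-clique {d, e, f}. A clique must lie in a single bag of any decomposition, so no decomposition can have width below 2. Hence tw(G) = 2 exactly.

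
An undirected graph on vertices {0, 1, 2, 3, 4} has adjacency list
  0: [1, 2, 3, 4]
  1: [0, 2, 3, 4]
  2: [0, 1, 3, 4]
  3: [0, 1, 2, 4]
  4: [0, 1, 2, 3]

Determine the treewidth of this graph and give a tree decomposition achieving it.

A single bag containing all 5 vertices is trivially a valid decomposition of width 4. For the lower bound, the 5 vertices {0, 1, 2, 3, 4} are pairwise adjacent, and any tree decomposition puts a clique entirely inside one bag — forcing width ≥ 4. Combining the bounds, tw(G) = 4.

Treewidth 4.
Bags: B1 = {0, 1, 2, 3, 4}
Tree: (single bag)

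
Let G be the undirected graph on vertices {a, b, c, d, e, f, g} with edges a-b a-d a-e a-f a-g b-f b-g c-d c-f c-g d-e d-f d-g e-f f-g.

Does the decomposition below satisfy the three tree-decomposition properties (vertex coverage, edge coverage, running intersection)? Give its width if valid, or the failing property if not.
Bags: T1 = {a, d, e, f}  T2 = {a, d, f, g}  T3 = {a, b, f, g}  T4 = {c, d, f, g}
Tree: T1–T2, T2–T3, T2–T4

Every vertex of G appears in some bag (union = {a, b, c, d, e, f, g}); every edge is covered by a bag; and for each vertex v the set of bags containing v is connected in the bag tree. The decomposition is therefore valid. The largest bag has 4 vertices, so the width is 3.

Yes; width 3.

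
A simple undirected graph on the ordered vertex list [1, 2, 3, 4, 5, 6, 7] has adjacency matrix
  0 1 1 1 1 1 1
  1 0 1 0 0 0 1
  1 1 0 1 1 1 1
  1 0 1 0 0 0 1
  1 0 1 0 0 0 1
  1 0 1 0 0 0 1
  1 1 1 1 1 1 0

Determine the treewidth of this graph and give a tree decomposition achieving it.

Each bag holds 4 vertices, so the decomposition has width 3, which upper-bounds the treewidth. Conversely, {1, 2, 3, 7} is a clique of size 4, and the vertices of any clique must share a bag in every tree decomposition; so some bag has ≥ 4 vertices and tw(G) ≥ 3. Combining the bounds, tw(G) = 3.

Treewidth 3.
One optimal decomposition is:
Bags: B1 = {1, 3, 5, 7}  B2 = {1, 3, 4, 7}  B3 = {1, 2, 3, 7}  B4 = {1, 3, 6, 7}
Tree: B1–B2, B1–B3, B1–B4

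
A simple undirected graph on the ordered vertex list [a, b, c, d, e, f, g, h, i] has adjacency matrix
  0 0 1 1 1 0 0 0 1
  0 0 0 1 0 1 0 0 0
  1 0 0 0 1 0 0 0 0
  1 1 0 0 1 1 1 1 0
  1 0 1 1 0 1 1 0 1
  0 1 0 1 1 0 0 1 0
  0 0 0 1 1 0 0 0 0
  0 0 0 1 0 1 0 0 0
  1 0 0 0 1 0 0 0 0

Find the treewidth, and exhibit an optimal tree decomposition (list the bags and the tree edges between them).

The largest bag has 3 vertices, giving width 2; this decomposition certifies tw(G) ≤ 2. For the lower bound, the 3 vertices {d, e, g} are pairwise adjacent, and any tree decomposition puts a clique entirely inside one bag — forcing width ≥ 2. Therefore the treewidth is 2.

Treewidth 2.
One optimal decomposition is:
Bags: B1 = {a, e, i}  B2 = {a, d, e}  B3 = {d, e, g}  B4 = {d, e, f}  B5 = {d, f, h}  B6 = {a, c, e}  B7 = {b, d, f}
Tree: B1–B2, B2–B3, B2–B4, B4–B5, B1–B6, B5–B7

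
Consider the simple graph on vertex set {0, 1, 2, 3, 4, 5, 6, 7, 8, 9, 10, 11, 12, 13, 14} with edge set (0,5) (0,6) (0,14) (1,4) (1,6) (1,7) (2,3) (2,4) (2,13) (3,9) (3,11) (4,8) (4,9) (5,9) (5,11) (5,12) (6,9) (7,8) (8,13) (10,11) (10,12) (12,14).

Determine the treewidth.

3

A width-3 tree decomposition is:
Bags: B1 = {2, 7, 8, 13}  B2 = {2, 4, 7, 8}  B3 = {1, 2, 4, 7}  B4 = {1, 2, 3, 4}  B5 = {1, 3, 4, 9}  B6 = {1, 3, 6, 9}  B7 = {3, 6, 9, 11}  B8 = {5, 6, 9, 11}  B9 = {0, 5, 6, 11}  B10 = {0, 5, 10, 11}  B11 = {0, 5, 10, 12}  B12 = {0, 10, 12, 14}
Tree: B1–B2, B2–B3, B3–B4, B4–B5, B5–B6, B6–B7, B7–B8, B8–B9, B9–B10, B10–B11, B11–B12
Every bag has size at most 4, so the width is 4 − 1 = 3 and tw(G) ≤ 3. For the lower bound: the 4 vertex sets {7,8,13}, {2}, {4}, {1,3,6,9} are disjoint, each induces a connected subgraph, and every pair is joined by at least one edge of G. Contracting each set to a single vertex therefore yields K_{4} as a minor, and since treewidth is minor-monotone, tw(G) ≥ tw(K_{4}) = 3. Therefore the treewidth is 3.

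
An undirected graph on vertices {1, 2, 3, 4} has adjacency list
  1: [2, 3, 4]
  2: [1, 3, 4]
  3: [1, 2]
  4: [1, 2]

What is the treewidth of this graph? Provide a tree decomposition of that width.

Each bag holds 3 vertices, so the decomposition has width 2, which upper-bounds the treewidth. On the other hand G contains the 3-clique {1, 2, 3}. A clique must lie in a single bag of any decomposition, so no decomposition can have width below 2. The upper and lower bounds meet at 2, so that is the treewidth.

Treewidth 2.
Bags: B1 = {1, 2, 3}  B2 = {1, 2, 4}
Tree: B1–B2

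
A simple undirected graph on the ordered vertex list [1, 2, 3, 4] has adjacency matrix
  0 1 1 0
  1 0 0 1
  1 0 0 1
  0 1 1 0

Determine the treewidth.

2

A width-2 tree decomposition is:
Bags: B1 = {1, 3, 4}  B2 = {1, 2, 4}
Tree: B1–B2
Every bag has size at most 3, so the width is 3 − 1 = 2 and tw(G) ≤ 2. The edges 1–3–4–2–1 form a cycle, so G is not a tree and its treewidth is at least 2. Combining the bounds, tw(G) = 2.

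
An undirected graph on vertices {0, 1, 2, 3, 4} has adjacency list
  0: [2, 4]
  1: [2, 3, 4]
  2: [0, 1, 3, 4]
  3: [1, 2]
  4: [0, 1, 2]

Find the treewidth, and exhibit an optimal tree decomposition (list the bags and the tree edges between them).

Treewidth 2.
Bags: B1 = {1, 2, 3}  B2 = {1, 2, 4}  B3 = {0, 2, 4}
Tree: B1–B2, B2–B3

Each bag holds 3 vertices, so the decomposition has width 2, which upper-bounds the treewidth. For the lower bound, the 3 vertices {0, 2, 4} are pairwise adjacent, and any tree decomposition puts a clique entirely inside one bag — forcing width ≥ 2. Therefore the treewidth is 2.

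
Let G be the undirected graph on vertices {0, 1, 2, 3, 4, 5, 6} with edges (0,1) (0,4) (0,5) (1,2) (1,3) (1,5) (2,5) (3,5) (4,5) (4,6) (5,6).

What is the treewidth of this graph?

2

A width-2 tree decomposition is:
Bags: B1 = {0, 4, 5}  B2 = {4, 5, 6}  B3 = {0, 1, 5}  B4 = {1, 3, 5}  B5 = {1, 2, 5}
Tree: B1–B2, B1–B3, B3–B4, B3–B5
Each bag holds 3 vertices, so the decomposition has width 2, which upper-bounds the treewidth. For the lower bound, the 3 vertices {0, 1, 5} are pairwise adjacent, and any tree decomposition puts a clique entirely inside one bag — forcing width ≥ 2. The upper and lower bounds meet at 2, so that is the treewidth.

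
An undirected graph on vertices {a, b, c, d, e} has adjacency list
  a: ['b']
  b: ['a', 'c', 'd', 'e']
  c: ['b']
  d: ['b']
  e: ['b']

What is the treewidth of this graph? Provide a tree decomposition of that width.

Each bag holds 2 vertices, so the decomposition has width 1, which upper-bounds the treewidth. G has an edge, so its treewidth is at least 1. Combining the bounds, tw(G) = 1.

Treewidth 1.
Bags: B1 = {b, d}  B2 = {b, e}  B3 = {b, c}  B4 = {a, b}
Tree: B1–B2, B1–B3, B2–B4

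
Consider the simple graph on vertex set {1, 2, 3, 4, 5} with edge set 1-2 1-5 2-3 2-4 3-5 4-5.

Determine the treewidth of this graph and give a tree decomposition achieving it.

Each bag holds 3 vertices, so the decomposition has width 2, which upper-bounds the treewidth. The edges 2–3–5–4–2 form a cycle, so G is not a tree and its treewidth is at least 2. Combining the bounds, tw(G) = 2.

Treewidth 2.
One optimal decomposition is:
Bags: B1 = {2, 3, 5}  B2 = {2, 4, 5}  B3 = {1, 2, 5}
Tree: B1–B2, B2–B3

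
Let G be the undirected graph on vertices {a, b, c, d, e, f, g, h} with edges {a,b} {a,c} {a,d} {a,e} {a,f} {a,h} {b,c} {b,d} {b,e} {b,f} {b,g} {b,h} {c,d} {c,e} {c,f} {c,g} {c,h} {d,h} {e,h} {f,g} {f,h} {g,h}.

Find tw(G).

4

A width-4 tree decomposition is:
Bags: B1 = {b, c, f, g, h}  B2 = {a, b, c, f, h}  B3 = {a, b, c, e, h}  B4 = {a, b, c, d, h}
Tree: B1–B2, B2–B3, B3–B4
Every bag has size at most 5, so the width is 5 − 1 = 4 and tw(G) ≤ 4. Conversely, {b, c, f, g, h} is a clique of size 5, and the vertices of any clique must share a bag in every tree decomposition; so some bag has ≥ 5 vertices and tw(G) ≥ 4. Therefore the treewidth is 4.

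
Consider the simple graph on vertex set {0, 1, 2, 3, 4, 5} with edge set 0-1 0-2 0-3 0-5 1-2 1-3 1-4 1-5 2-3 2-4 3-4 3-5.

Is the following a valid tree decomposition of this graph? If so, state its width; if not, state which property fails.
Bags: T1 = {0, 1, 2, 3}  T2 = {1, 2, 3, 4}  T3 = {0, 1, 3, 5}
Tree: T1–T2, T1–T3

Every vertex of G appears in some bag (union = {0, 1, 2, 3, 4, 5}); every edge is covered by a bag; and for each vertex v the set of bags containing v is connected in the bag tree. The decomposition is therefore valid. The largest bag has 4 vertices, so the width is 3.

Yes; width 3.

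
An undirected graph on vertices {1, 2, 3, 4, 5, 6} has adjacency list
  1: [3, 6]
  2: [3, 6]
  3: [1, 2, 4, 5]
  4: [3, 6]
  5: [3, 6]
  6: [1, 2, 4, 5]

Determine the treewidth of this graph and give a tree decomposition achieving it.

Every bag has size at most 3, so the width is 3 − 1 = 2 and tw(G) ≤ 2. The edges 4–3–2–6–4 form a cycle, so G is not a tree and its treewidth is at least 2. Therefore the treewidth is 2.

Treewidth 2.
Bags: B1 = {3, 4, 6}  B2 = {2, 3, 6}  B3 = {3, 5, 6}  B4 = {1, 3, 6}
Tree: B1–B2, B2–B3, B3–B4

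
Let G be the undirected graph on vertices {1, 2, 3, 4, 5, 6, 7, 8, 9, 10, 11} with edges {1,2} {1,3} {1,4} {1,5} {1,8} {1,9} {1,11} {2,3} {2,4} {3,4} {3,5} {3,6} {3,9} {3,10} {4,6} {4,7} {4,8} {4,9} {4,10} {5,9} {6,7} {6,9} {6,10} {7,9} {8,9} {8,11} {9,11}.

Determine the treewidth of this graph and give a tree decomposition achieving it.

The largest bag has 4 vertices, giving width 3; this decomposition certifies tw(G) ≤ 3. For the lower bound, the 4 vertices {1, 8, 9, 11} are pairwise adjacent, and any tree decomposition puts a clique entirely inside one bag — forcing width ≥ 3. Combining the bounds, tw(G) = 3.

Treewidth 3.
One such decomposition:
Bags: B1 = {1, 3, 4, 9}  B2 = {3, 4, 6, 9}  B3 = {1, 4, 8, 9}  B4 = {1, 3, 5, 9}  B5 = {4, 6, 7, 9}  B6 = {1, 8, 9, 11}  B7 = {3, 4, 6, 10}  B8 = {1, 2, 3, 4}
Tree: B1–B2, B1–B3, B1–B4, B2–B5, B3–B6, B2–B7, B1–B8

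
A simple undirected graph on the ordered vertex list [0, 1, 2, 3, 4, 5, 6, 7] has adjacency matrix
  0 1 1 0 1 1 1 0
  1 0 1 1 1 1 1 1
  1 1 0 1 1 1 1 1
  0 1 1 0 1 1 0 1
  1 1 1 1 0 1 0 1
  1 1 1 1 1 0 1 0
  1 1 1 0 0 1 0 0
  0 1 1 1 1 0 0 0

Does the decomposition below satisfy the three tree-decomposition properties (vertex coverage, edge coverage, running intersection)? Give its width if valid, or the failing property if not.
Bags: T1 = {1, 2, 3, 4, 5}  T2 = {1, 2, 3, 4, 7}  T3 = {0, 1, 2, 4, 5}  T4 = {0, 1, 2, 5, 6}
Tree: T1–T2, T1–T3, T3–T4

Every vertex of G appears in some bag (union = {0, 1, 2, 3, 4, 5, 6, 7}); every edge is covered by a bag; and for each vertex v the set of bags containing v is connected in the bag tree. The decomposition is therefore valid. The largest bag has 5 vertices, so the width is 4.

Yes; width 4.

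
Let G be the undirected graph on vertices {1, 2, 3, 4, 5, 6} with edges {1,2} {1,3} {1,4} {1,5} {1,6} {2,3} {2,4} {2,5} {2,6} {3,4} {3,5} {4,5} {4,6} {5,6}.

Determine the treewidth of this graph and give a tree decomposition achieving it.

Every bag has size at most 5, so the width is 5 − 1 = 4 and tw(G) ≤ 4. On the other hand G contains the 5-clique {1, 2, 3, 4, 5}. A clique must lie in a single bag of any decomposition, so no decomposition can have width below 4. Therefore the treewidth is 4.

Treewidth 4.
Bags: B1 = {1, 2, 4, 5, 6}  B2 = {1, 2, 3, 4, 5}
Tree: B1–B2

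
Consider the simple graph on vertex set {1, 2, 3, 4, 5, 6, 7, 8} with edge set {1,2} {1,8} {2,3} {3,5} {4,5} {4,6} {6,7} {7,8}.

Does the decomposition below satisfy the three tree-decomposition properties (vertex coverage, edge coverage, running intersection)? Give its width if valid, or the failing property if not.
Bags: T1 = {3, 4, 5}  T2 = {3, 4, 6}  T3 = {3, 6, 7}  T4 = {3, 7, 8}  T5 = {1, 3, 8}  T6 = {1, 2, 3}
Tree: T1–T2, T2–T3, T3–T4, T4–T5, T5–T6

Every vertex of G appears in some bag (union = {1, 2, 3, 4, 5, 6, 7, 8}); every edge is covered by a bag; and for each vertex v the set of bags containing v is connected in the bag tree. The decomposition is therefore valid. The largest bag has 3 vertices, so the width is 2.

Yes; width 2.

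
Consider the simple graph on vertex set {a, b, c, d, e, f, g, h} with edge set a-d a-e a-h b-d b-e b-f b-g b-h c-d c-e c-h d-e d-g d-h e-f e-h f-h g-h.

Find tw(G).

3

A width-3 tree decomposition is:
Bags: B1 = {b, d, e, h}  B2 = {b, e, f, h}  B3 = {b, d, g, h}  B4 = {c, d, e, h}  B5 = {a, d, e, h}
Tree: B1–B2, B1–B3, B1–B4, B1–B5
The largest bag has 4 vertices, giving width 3; this decomposition certifies tw(G) ≤ 3. For the lower bound, the 4 vertices {b, d, g, h} are pairwise adjacent, and any tree decomposition puts a clique entirely inside one bag — forcing width ≥ 3. Therefore the treewidth is 3.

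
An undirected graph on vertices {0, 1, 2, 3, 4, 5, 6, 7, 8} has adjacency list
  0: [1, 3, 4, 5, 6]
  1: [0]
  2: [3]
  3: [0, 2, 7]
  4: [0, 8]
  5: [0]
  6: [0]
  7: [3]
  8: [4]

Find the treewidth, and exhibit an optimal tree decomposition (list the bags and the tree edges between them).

The largest bag has 2 vertices, giving width 1; this decomposition certifies tw(G) ≤ 1. G has an edge, so its treewidth is at least 1. Combining the bounds, tw(G) = 1.

Treewidth 1.
Bags: B1 = {0, 3}  B2 = {2, 3}  B3 = {0, 4}  B4 = {0, 5}  B5 = {4, 8}  B6 = {3, 7}  B7 = {0, 1}  B8 = {0, 6}
Tree: B1–B2, B1–B3, B1–B4, B3–B5, B2–B6, B1–B7, B3–B8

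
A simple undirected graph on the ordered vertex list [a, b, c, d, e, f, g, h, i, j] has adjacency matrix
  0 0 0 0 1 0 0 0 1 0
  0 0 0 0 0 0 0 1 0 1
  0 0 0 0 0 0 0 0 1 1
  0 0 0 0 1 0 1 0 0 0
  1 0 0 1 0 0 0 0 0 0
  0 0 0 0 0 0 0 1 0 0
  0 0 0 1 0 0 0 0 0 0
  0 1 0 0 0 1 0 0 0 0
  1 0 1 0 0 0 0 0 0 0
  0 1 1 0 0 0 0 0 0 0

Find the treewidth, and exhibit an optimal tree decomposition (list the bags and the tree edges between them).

Each bag holds 2 vertices, so the decomposition has width 1, which upper-bounds the treewidth. G has an edge, so its treewidth is at least 1. Therefore the treewidth is 1.

Treewidth 1.
Bags: B1 = {f, h}  B2 = {b, h}  B3 = {b, j}  B4 = {c, j}  B5 = {c, i}  B6 = {a, i}  B7 = {a, e}  B8 = {d, e}  B9 = {d, g}
Tree: B1–B2, B2–B3, B3–B4, B4–B5, B5–B6, B6–B7, B7–B8, B8–B9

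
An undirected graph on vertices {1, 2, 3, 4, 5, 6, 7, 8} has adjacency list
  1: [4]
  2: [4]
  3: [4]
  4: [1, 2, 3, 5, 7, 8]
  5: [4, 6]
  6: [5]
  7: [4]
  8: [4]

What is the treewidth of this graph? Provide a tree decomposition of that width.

The largest bag has 2 vertices, giving width 1; this decomposition certifies tw(G) ≤ 1. Since G has at least one edge (e.g. 4–2), it is not an edgeless graph, so tw(G) ≥ 1. The upper and lower bounds meet at 1, so that is the treewidth.

Treewidth 1.
Bags: B1 = {2, 4}  B2 = {3, 4}  B3 = {4, 5}  B4 = {1, 4}  B5 = {4, 8}  B6 = {4, 7}  B7 = {5, 6}
Tree: B1–B2, B1–B3, B2–B4, B1–B5, B1–B6, B3–B7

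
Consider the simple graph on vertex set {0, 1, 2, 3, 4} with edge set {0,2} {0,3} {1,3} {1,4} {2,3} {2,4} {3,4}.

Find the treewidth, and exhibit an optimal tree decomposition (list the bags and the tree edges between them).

Treewidth 2.
Bags: B1 = {0, 2, 3}  B2 = {2, 3, 4}  B3 = {1, 3, 4}
Tree: B1–B2, B2–B3

The largest bag has 3 vertices, giving width 2; this decomposition certifies tw(G) ≤ 2. Conversely, {1, 3, 4} is a clique of size 3, and the vertices of any clique must share a bag in every tree decomposition; so some bag has ≥ 3 vertices and tw(G) ≥ 2. Therefore the treewidth is 2.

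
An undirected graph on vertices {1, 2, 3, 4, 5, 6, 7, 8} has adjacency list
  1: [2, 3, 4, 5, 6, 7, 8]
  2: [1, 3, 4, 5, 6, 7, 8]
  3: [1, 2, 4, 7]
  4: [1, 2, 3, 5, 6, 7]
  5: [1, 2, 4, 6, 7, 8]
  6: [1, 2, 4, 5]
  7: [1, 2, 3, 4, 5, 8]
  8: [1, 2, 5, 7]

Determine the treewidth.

4

A width-4 tree decomposition is:
Bags: B1 = {1, 2, 3, 4, 7}  B2 = {1, 2, 4, 5, 7}  B3 = {1, 2, 4, 5, 6}  B4 = {1, 2, 5, 7, 8}
Tree: B1–B2, B2–B3, B2–B4
Each bag holds 5 vertices, so the decomposition has width 4, which upper-bounds the treewidth. For the lower bound, the 5 vertices {1, 2, 5, 7, 8} are pairwise adjacent, and any tree decomposition puts a clique entirely inside one bag — forcing width ≥ 4. Therefore the treewidth is 4.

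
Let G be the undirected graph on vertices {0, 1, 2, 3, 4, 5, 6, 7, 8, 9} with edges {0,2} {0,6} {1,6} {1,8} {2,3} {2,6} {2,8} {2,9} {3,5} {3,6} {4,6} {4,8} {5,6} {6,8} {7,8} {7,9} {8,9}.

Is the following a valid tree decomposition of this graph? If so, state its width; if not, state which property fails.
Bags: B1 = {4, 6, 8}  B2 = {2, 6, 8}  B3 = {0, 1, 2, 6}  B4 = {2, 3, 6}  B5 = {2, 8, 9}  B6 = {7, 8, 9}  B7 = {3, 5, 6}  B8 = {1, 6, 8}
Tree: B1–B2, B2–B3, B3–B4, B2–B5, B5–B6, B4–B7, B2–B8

A tree decomposition must satisfy three properties: every vertex lies in some bag; for every edge, both endpoints lie together in some bag; and for every vertex, the bags containing it form a connected subtree. Here bags containing vertex 1 are not connected in the tree, so the decomposition is invalid.

No — bags containing vertex 1 are not connected in the tree.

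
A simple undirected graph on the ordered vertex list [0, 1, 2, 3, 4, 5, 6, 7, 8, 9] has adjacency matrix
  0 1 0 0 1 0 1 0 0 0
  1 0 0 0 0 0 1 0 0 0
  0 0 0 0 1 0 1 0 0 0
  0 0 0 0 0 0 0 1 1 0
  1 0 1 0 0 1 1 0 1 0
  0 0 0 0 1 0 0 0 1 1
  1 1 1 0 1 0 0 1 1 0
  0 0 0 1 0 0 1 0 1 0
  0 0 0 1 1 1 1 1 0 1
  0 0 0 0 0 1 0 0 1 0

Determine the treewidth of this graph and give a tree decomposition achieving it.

Every bag has size at most 3, so the width is 3 − 1 = 2 and tw(G) ≤ 2. Conversely, {5, 8, 9} is a clique of size 3, and the vertices of any clique must share a bag in every tree decomposition; so some bag has ≥ 3 vertices and tw(G) ≥ 2. Combining the bounds, tw(G) = 2.

Treewidth 2.
One such decomposition:
Bags: B1 = {4, 6, 8}  B2 = {6, 7, 8}  B3 = {0, 4, 6}  B4 = {4, 5, 8}  B5 = {5, 8, 9}  B6 = {3, 7, 8}  B7 = {0, 1, 6}  B8 = {2, 4, 6}
Tree: B1–B2, B1–B3, B1–B4, B4–B5, B2–B6, B3–B7, B3–B8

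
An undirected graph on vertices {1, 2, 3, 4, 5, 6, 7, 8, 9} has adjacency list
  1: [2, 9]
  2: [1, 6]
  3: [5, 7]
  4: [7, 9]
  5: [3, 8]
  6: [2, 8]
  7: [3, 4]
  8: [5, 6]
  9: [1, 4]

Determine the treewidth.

2

A width-2 tree decomposition is:
Bags: B1 = {5, 6, 8}  B2 = {3, 5, 6}  B3 = {3, 6, 7}  B4 = {4, 6, 7}  B5 = {4, 6, 9}  B6 = {1, 6, 9}  B7 = {1, 2, 6}
Tree: B1–B2, B2–B3, B3–B4, B4–B5, B5–B6, B6–B7
Each bag holds 3 vertices, so the decomposition has width 2, which upper-bounds the treewidth. For the lower bound, G contains the cycle 6–8–5–3–7–4–9–1–2–6, so G is not a forest; only forests have treewidth ≤ 1, hence tw(G) ≥ 2. The upper and lower bounds meet at 2, so that is the treewidth.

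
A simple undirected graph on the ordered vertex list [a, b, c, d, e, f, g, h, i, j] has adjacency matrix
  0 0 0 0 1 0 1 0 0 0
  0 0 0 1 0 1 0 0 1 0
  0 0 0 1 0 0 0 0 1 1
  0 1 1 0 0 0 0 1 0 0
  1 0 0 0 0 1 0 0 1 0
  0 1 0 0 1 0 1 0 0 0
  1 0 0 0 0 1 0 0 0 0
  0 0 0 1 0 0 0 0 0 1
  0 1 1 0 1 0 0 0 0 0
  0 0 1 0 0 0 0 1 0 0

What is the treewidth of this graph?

A width-2 tree decomposition is:
Bags: B1 = {c, h, j}  B2 = {c, d, h}  B3 = {c, d, i}  B4 = {b, d, i}  B5 = {b, e, i}  B6 = {b, e, f}  B7 = {a, e, f}  B8 = {a, f, g}
Tree: B1–B2, B2–B3, B3–B4, B4–B5, B5–B6, B6–B7, B7–B8
The largest bag has 3 vertices, giving width 2; this decomposition certifies tw(G) ≤ 2. For the lower bound, G contains the cycle j–h–d–c–j, so G is not a forest; only forests have treewidth ≤ 1, hence tw(G) ≥ 2. Hence tw(G) = 2 exactly.

2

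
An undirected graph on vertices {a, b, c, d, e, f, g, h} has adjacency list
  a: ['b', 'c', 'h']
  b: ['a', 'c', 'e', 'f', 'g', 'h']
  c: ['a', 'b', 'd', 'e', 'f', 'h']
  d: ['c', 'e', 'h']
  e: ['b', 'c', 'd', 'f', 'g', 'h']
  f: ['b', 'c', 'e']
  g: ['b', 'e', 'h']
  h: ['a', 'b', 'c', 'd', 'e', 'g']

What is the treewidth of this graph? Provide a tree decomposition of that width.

Treewidth 3.
One such decomposition:
Bags: B1 = {b, c, e, h}  B2 = {b, e, g, h}  B3 = {b, c, e, f}  B4 = {a, b, c, h}  B5 = {c, d, e, h}
Tree: B1–B2, B1–B3, B1–B4, B1–B5

Each bag holds 4 vertices, so the decomposition has width 3, which upper-bounds the treewidth. For the lower bound, the 4 vertices {c, d, e, h} are pairwise adjacent, and any tree decomposition puts a clique entirely inside one bag — forcing width ≥ 3. Combining the bounds, tw(G) = 3.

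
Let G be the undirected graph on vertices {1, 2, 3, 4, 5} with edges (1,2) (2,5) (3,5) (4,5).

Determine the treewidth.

1

A width-1 tree decomposition is:
Bags: B1 = {3, 5}  B2 = {2, 5}  B3 = {1, 2}  B4 = {4, 5}
Tree: B1–B2, B2–B3, B1–B4
Every bag has size at most 2, so the width is 2 − 1 = 1 and tw(G) ≤ 1. Any graph with an edge has treewidth ≥ 1, and G has the edge 3–5. The upper and lower bounds meet at 1, so that is the treewidth.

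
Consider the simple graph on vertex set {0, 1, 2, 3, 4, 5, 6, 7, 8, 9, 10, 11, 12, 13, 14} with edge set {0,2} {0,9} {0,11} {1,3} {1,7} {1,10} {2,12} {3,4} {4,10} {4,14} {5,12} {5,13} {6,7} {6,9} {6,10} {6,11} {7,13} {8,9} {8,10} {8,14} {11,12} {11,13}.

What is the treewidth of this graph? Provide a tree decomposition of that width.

Treewidth 3.
Bags: B1 = {3, 4, 8, 14}  B2 = {3, 4, 8, 10}  B3 = {1, 3, 8, 10}  B4 = {1, 8, 9, 10}  B5 = {1, 6, 9, 10}  B6 = {1, 6, 7, 9}  B7 = {0, 6, 7, 9}  B8 = {0, 6, 7, 11}  B9 = {0, 7, 11, 13}  B10 = {0, 2, 11, 13}  B11 = {2, 11, 12, 13}  B12 = {2, 5, 12, 13}
Tree: B1–B2, B2–B3, B3–B4, B4–B5, B5–B6, B6–B7, B7–B8, B8–B9, B9–B10, B10–B11, B11–B12

Every bag has size at most 4, so the width is 4 − 1 = 3 and tw(G) ≤ 3. For the lower bound: the 4 vertex sets {3,4,14}, {8}, {10}, {1,6,7,9} are disjoint, each induces a connected subgraph, and every pair is joined by at least one edge of G. Contracting each set to a single vertex therefore yields K_{4} as a minor, and since treewidth is minor-monotone, tw(G) ≥ tw(K_{4}) = 3. Combining the bounds, tw(G) = 3.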